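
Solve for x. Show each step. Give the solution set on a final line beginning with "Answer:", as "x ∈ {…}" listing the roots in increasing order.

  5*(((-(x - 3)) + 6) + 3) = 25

Step 1. [5*(((-(x - 3)) + 6) + 3) = 25] LHS = 5·(…); ÷5 both sides, so div: ((-(x - 3)) + 6) + 3 = 5.
Step 2. [((-(x - 3)) + 6) + 3 = 5] +3 is outermost — subtract 3 both sides, so sub: (-(x - 3)) + 6 = 2.
Step 3. [(-(x - 3)) + 6 = 2] +6 is outermost — subtract 6 both sides. So sub: -(x - 3) = -4.
Step 4. [-(x - 3) = -4] LHS negated; negate both sides ⇒ neg: x - 3 = 4.
Step 5. [x - 3 = 4] peel the -3: add 3 from each side, so sub: x = 7.

Answer: x ∈ {7}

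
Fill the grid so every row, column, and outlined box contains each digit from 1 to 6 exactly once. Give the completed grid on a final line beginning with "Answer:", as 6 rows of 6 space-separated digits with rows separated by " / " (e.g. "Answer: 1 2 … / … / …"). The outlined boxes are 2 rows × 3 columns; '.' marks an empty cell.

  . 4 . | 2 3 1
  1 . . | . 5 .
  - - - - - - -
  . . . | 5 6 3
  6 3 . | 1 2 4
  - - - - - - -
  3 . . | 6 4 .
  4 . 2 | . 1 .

Step 1. [r1c3∈{5,6}] in row 1, 6 fits only at r1c3, so r1c3=6.
Step 2. [r6c6∈{5}] nothing but 5 survives at r6c6, so r6c6=5.
Step 3. [r5c2∈{1,5}] r5c2 is the only open cell in col 2 admitting 5. So r5c2=5.
Step 4. [r3c2∈{1,2}] col 2 places 1 nowhere but r3c2. So r3c2=1.
Step 5. [r1c1∈{5}] r1c1 has the single candidate 5, so r1c1=5.
Step 6. [r6c4∈{3}] r6c4 has the single candidate 3, so r6c4=3.
Step 7. [r5c6∈{2}] nothing but 2 survives at r5c6 ⇒ r5c6=2.
Step 8. [r3c1∈{2}] r3c1 is down to just 2 ⇒ r3c1=2.
Step 9. [r4c3∈{5}] r4c3's peers cover all but 5, so r4c3=5.
Step 10. [r6c2∈{6}] r6c2 is down to just 6. So r6c2=6.
Step 11. [r2c3∈{3}] only 3 remains possible at r2c3. So r2c3=3.
Step 12. [r5c3∈{1}] r5c3's peers cover all but 1 ⇒ r5c3=1.
Step 13. [r2c4∈{4}] r2c4 is down to just 4 ⇒ r2c4=4.
Step 14. [r2c6∈{6}] only 6 remains possible at r2c6, so r2c6=6.
Step 15. [r2c2∈{2}] only 2 remains possible at r2c2, so r2c2=2.
Step 16. [r3c3∈{4}] nothing but 4 survives at r3c3 ⇒ r3c3=4.

Answer: 5 4 6 2 3 1 / 1 2 3 4 5 6 / 2 1 4 5 6 3 / 6 3 5 1 2 4 / 3 5 1 6 4 2 / 4 6 2 3 1 5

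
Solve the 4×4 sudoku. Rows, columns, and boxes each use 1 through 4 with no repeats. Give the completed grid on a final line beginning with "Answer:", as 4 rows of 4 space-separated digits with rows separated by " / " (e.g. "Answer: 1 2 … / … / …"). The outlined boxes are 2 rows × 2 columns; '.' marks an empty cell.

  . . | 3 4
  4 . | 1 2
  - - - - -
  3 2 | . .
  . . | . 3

Step 1. [r4c2∈{1,4}] 4 has one home in col 2: r4c2 ⇒ r4c2=4.
Step 2. [r1c1∈{1,2}] in row 1, 2 fits only at r1c1. So r1c1=2.
Step 3. [r3c4∈{1}] r3c4's peers cover all but 1. So r3c4=1.
Step 4. [r3c3∈{4}] only 4 remains possible at r3c3 ⇒ r3c3=4.
Step 5. [r4c3∈{2}] r4c3 has the single candidate 2. So r4c3=2.
Step 6. [r1c2∈{1}] r1c2's peers cover all but 1, so r1c2=1.
Step 7. [r2c2∈{3}] only 3 remains possible at r2c2, so r2c2=3.
Step 8. [r4c1∈{1}] r4c1 is down to just 1. So r4c1=1.

Answer: 2 1 3 4 / 4 3 1 2 / 3 2 4 1 / 1 4 2 3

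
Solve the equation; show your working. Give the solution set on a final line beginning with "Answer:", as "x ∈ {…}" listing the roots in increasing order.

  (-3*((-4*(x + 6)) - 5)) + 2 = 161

Step 1. [(-3*((-4*(x + 6)) - 5)) + 2 = 161] peel the +2: subtract 2 from each side, so sub: -3*((-4*(x + 6)) - 5) = 159.
Step 2. [-3*((-4*(x + 6)) - 5) = 159] leading coefficient -3: divide by -3, so div: (-4*(x + 6)) - 5 = -53.
Step 3. [(-4*(x + 6)) - 5 = -53] 5 comes off first (add 5) ⇒ sub: -4*(x + 6) = -48.
Step 4. [-4*(x + 6) = -48] -4·(inner) — divide through by -4 ⇒ div: x + 6 = 12.
Step 5. [x + 6 = 12] subtract 6: x sits inside (… + 6). So sub: x = 6.

Answer: x ∈ {6}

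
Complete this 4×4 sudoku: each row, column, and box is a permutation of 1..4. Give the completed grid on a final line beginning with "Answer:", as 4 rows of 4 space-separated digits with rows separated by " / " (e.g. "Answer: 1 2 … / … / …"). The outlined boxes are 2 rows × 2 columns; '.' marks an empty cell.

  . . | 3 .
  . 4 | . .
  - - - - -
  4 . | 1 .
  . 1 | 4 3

Step 1. [r1c2∈{2}] only 2 remains possible at r1c2. So r1c2=2.
Step 2. [r1c1∈{1}] r1c1 has the single candidate 1, so r1c1=1.
Step 3. [r2c4∈{1,2}] row 2 places 1 nowhere but r2c4, so r2c4=1.
Step 4. [r3c4∈{2}] nothing but 2 survives at r3c4 ⇒ r3c4=2.
Step 5. [r1c4∈{4}] only 4 remains possible at r1c4. So r1c4=4.
Step 6. [r4c1∈{2}] r4c1's peers cover all but 2 ⇒ r4c1=2.
Step 7. [r3c2∈{3}] r3c2's peers cover all but 3. So r3c2=3.
Step 8. [r2c3∈{2}] nothing but 2 survives at r2c3. So r2c3=2.
Step 9. [r2c1∈{3}] r2c1 has the single candidate 3, so r2c1=3.

Answer: 1 2 3 4 / 3 4 2 1 / 4 3 1 2 / 2 1 4 3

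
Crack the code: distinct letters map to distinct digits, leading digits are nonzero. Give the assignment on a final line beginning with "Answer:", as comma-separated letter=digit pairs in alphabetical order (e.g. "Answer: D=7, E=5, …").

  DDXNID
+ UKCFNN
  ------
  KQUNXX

Step 1. [col 1: D + N ≡ X (mod 10)] no forcing yet in column 1 (carry-in 0); D=5 is free and consistent — try it ⇒ D=5.
Step 2. [col 1: D + N ≡ X (mod 10)] no forcing yet in column 1 (carry-in 0); X=1 is free and consistent — try it ⇒ X=1.
Step 3. [col 1: D + N ≡ X (mod 10)] column 1: given D=5, X=1, carry-in 0, and digits 1,5 already taken and all letters distinct, D+N≡X (mod 10) forces N=6. So N=6.
Step 4. [col 2: I + N ≡ X (mod 10)] column 2 reads I+N+carry(1)=X with N=6, X=1; with digits 1,5,6 already taken and all letters distinct, the only value for I is 4. So I=4.
Step 5. [col 3: N + F ≡ N (mod 10)] column 3 reads N+F+carry(1)=N with N=6; with digits 1,4,5,6 already taken and all letters distinct, the only value for F is 9. So F=9.
Step 6. [col 4: X + C ≡ U (mod 10)] column 4 (X + C ≡ U (mod 10), carry-in 1) doesn't pin C yet; pick C=0 and continue ⇒ C=0.
Step 7. [col 4: X + C ≡ U (mod 10)] in column 4 we have X+C≡U with carry-in 1; given X=1, C=0 and digits 0,1,4,5,6,9 already taken and all letters distinct, that pins U to 2 ⇒ U=2.
Step 8. [col 5: D + K ≡ Q (mod 10)] Q=3 is one option consistent with column 5 (D + K ≡ Q (mod 10), carry-in 0) — take it, so Q=3.
Step 9. [col 5: D + K ≡ Q (mod 10)] column 5: given D=5, Q=3, carry-in 0, and digits 0,1,2,3,4,5,6,9 already taken and all letters distinct, D+K≡Q (mod 10) forces K=8 ⇒ K=8.

Answer: C=0, D=5, F=9, I=4, K=8, N=6, Q=3, U=2, X=1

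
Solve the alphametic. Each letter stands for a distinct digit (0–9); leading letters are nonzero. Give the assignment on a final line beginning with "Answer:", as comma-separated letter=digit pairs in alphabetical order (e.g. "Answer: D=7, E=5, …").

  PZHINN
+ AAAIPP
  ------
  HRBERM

Step 1. [col 1: N + P ≡ M (mod 10)] no forcing yet in column 1 (carry-in 0); P=2 is free and consistent — try it ⇒ P=2.
Step 2. [col 1: N + P ≡ M (mod 10)] column 1 (N + P ≡ M (mod 10), carry-in 0) doesn't pin N yet; pick N=8 and continue, so N=8.
Step 3. [col 1: N + P ≡ M (mod 10)] column 1: given N=8, P=2, carry-in 0, and digits 2,8 already taken and all letters distinct, N+P≡M (mod 10) forces M=0, so M=0.
Step 4. [col 2: N + P ≡ R (mod 10)] column 2 reads N+P+carry(1)=R with N=8, P=2; with digits 0,2,8 already taken and all letters distinct, the only value for R is 1. So R=1.
Step 5. [col 3: I + I ≡ E (mod 10)] no forcing yet in column 3 (carry-in 1); E=7 is free and consistent — try it. So E=7.
Step 6. [col 3: I + I ≡ E (mod 10)] from column 3 (E=7, carry-in 1, digits 0,1,2,7,8 already taken and all letters distinct): I must equal 3. So I=3.
Step 7. [col 4: H + A ≡ B (mod 10)] column 4 (H + A ≡ B (mod 10), carry-in 0) doesn't pin H yet; pick H=9 and continue, so H=9.
Step 8. [col 4: H + A ≡ B (mod 10)] B=5 is one option consistent with column 4 (H + A ≡ B (mod 10), carry-in 0) — take it, so B=5.
Step 9. [col 4: H + A ≡ B (mod 10)] column 4 reads H+A+carry(0)=B with H=9, B=5; with digits 0,1,2,3,5,7,8,9 already taken and all letters distinct, the only value for A is 6. So A=6.
Step 10. [col 5: Z + A ≡ R (mod 10)] in column 5 we have Z+A≡R with carry-in 1; given A=6, R=1 and digits 0,1,2,3,5,6,7,8,9 already taken and all letters distinct, that pins Z to 4, so Z=4.

Answer: A=6, B=5, E=7, H=9, I=3, M=0, N=8, P=2, R=1, Z=4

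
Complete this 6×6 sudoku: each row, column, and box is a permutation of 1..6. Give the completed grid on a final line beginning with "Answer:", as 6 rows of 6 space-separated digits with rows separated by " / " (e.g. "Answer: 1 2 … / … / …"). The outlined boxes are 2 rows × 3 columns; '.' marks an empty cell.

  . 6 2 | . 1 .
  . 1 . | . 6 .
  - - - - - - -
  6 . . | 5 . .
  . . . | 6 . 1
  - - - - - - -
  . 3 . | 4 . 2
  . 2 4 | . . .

Step 1. [r1c4∈{3}] only 3 remains possible at r1c4 ⇒ r1c4=3.
Step 2. [r5c5∈{5}] nothing but 5 survives at r5c5, so r5c5=5.
Step 3. [r4c1∈{2,3,4,5}] 2 has one home in col 1: r4c1, so r4c1=2.
Step 4. [r6c5∈{3}] r6c5 is down to just 3 ⇒ r6c5=3.
Step 5. [r4c3∈{3,5}] across row 4, 3 lands solely at r4c3, so r4c3=3.
Step 6. [r4c5∈{4}] r4c5 has the single candidate 4, so r4c5=4.
Step 7. [r2c3∈{5}] nothing but 5 survives at r2c3. So r2c3=5.
Step 8. [r5c1∈{1}] r5c1 has the single candidate 1. So r5c1=1.
Step 9. [r2c6∈{4}] r2c6's peers cover all but 4. So r2c6=4.
Step 10. [r3c6∈{3}] nothing but 3 survives at r3c6, so r3c6=3.
Step 11. [r1c1∈{4}] r1c1's peers cover all but 4 ⇒ r1c1=4.
Step 12. [r6c1∈{5}] r6c1 is down to just 5. So r6c1=5.
Step 13. [r4c2∈{5}] nothing but 5 survives at r4c2. So r4c2=5.
Step 14. [r6c6∈{6}] r6c6's peers cover all but 6 ⇒ r6c6=6.
Step 15. [r1c6∈{5}] nothing but 5 survives at r1c6 ⇒ r1c6=5.
Step 16. [r3c2∈{4}] r3c2 is down to just 4. So r3c2=4.
Step 17. [r2c4∈{2}] r2c4 has the single candidate 2. So r2c4=2.
Step 18. [r6c4∈{1}] r6c4's peers cover all but 1, so r6c4=1.
Step 19. [r2c1∈{3}] only 3 remains possible at r2c1 ⇒ r2c1=3.
Step 20. [r3c5∈{2}] nothing but 2 survives at r3c5, so r3c5=2.
Step 21. [r3c3∈{1}] r3c3 is down to just 1. So r3c3=1.
Step 22. [r5c3∈{6}] r5c3 has the single candidate 6, so r5c3=6.

Answer: 4 6 2 3 1 5 / 3 1 5 2 6 4 / 6 4 1 5 2 3 / 2 5 3 6 4 1 / 1 3 6 4 5 2 / 5 2 4 1 3 6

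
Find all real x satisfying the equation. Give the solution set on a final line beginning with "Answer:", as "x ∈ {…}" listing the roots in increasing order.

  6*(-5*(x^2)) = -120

Step 1. [6*(-5*(x^2)) = -120] 6 out front; divide by 6. So div: -5*(x^2) = -20.
Step 2. [-5*(x^2) = -20] -5·(inner) — divide through by -5. So div: x^2 = 4.
Step 3. [x^2 = 4] √ both sides: 4 ≥ 0 gives two branches. So sqrt: x = 2 or -2.

Answer: x ∈ {-2, 2}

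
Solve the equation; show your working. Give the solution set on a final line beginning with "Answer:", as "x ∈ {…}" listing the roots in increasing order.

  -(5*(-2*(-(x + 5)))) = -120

Step 1. [-(5*(-2*(-(x + 5)))) = -120] LHS negated; negate both sides ⇒ neg: 5*(-2*(-(x + 5))) = 120.
Step 2. [5*(-2*(-(x + 5))) = 120] leading coefficient 5: divide by 5, so div: -2*(-(x + 5)) = 24.
Step 3. [-2*(-(x + 5)) = 24] LHS = -2·(…); ÷-2 both sides ⇒ div: -(x + 5) = -12.
Step 4. [-(x + 5) = -12] LHS negated; negate both sides, so neg: x + 5 = 12.
Step 5. [x + 5 = 12] subtract 5: x sits inside (… + 5), so sub: x = 7.

Answer: x ∈ {7}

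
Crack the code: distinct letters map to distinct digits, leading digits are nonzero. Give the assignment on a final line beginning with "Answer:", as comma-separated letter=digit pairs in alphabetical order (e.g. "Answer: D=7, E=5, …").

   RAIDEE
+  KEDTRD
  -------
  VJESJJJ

Step 1. [col 1: E + D ≡ J (mod 10)] no forcing yet in column 1 (carry-in 0); J=2 is free and consistent — try it. So J=2.
Step 2. [col 1: E + D ≡ J (mod 10)] D=5 is one option consistent with column 1 (E + D ≡ J (mod 10), carry-in 0) — take it ⇒ D=5.
Step 3. [V] V is the leading digit of a 7-digit sum of two 6-digit numbers; the final carry is exactly 1. So V=1.
Step 4. [col 1: E + D ≡ J (mod 10)] from column 1 (D=5, J=2, carry-in 0, digits 1,2,5 already taken and all letters distinct): E must equal 7. So E=7.
Step 5. [col 2: E + R ≡ J (mod 10)] from column 2 (E=7, J=2, carry-in 1, digits 1,2,5,7 already taken and all letters distinct): R must equal 4, so R=4.
Step 6. [col 3: D + T ≡ J (mod 10)] column 3 reads D+T+carry(1)=J with D=5, J=2; with digits 1,2,4,5,7 already taken and all letters distinct, the only value for T is 6, so T=6.
Step 7. [col 4: I + D ≡ S (mod 10)] in column 4 we have I+D≡S with carry-in 1; given D=5 and digits 1,2,4,5,6,7 already taken and all letters distinct, that pins S to 9. So S=9.
Step 8. [col 4: I + D ≡ S (mod 10)] in column 4 we have I+D≡S with carry-in 1; given D=5, S=9 and digits 1,2,4,5,6,7,9 already taken and all letters distinct, that pins I to 3, so I=3.
Step 9. [col 5: A + E ≡ E (mod 10)] from column 5 (E=7, carry-in 0, digits 1,2,3,4,5,6,7,9 already taken and all letters distinct): A must equal 0. So A=0.
Step 10. [col 6: R + K ≡ J (mod 10)] from column 6 (R=4, J=2, carry-in 0, digits 0,1,2,3,4,5,6,7,9 already taken and all letters distinct): K must equal 8 ⇒ K=8.

Answer: A=0, D=5, E=7, I=3, J=2, K=8, R=4, S=9, T=6, V=1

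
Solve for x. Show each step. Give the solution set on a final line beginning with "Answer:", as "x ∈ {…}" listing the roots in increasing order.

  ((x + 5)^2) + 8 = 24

Step 1. [((x + 5)^2) + 8 = 24] the outer +8 inverts by subtracting 8, so sub: (x + 5)^2 = 16.
Step 2. [(x + 5)^2 = 16] LHS squared, RHS 16 ≥ 0: apply √ (±) ⇒ sqrt: x + 5 = 4 or -4.
Step 3. [x + 5 = 4 or -4] 5 comes off first (subtract 5), so sub: x = -1 or -9.

Answer: x ∈ {-9, -1}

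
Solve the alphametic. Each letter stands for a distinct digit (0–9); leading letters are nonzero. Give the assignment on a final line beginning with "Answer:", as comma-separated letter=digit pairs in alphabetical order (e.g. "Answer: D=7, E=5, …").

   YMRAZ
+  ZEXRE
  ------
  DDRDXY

Step 1. [col 1: Z + E ≡ Y (mod 10)] no forcing yet in column 1 (carry-in 0); E=5 is free and consistent — try it. So E=5.
Step 2. [col 1: Z + E ≡ Y (mod 10)] Z=8 is one option consistent with column 1 (Z + E ≡ Y (mod 10), carry-in 0) — take it ⇒ Z=8.
Step 3. [D] D is the leading digit of a 6-digit sum of two 5-digit numbers; the final carry is exactly 1. So D=1.
Step 4. [col 1: Z + E ≡ Y (mod 10)] from column 1 (Z=8, E=5, carry-in 0, digits 1,5,8 already taken and all letters distinct): Y must equal 3. So Y=3.
Step 5. [col 2: A + R ≡ X (mod 10)] no forcing yet in column 2 (carry-in 1); R=6 is free and consistent — try it ⇒ R=6.
Step 6. [col 2: A + R ≡ X (mod 10)] no forcing yet in column 2 (carry-in 1); A=7 is free and consistent — try it ⇒ A=7.
Step 7. [col 2: A + R ≡ X (mod 10)] from column 2 (A=7, R=6, carry-in 1, digits 1,3,5,6,7,8 already taken and all letters distinct): X must equal 4. So X=4.
Step 8. [col 4: M + E ≡ R (mod 10)] in column 4 we have M+E≡R with carry-in 1; given E=5, R=6 and digits 1,3,4,5,6,7,8 already taken and all letters distinct, that pins M to 0 ⇒ M=0.

Answer: A=7, D=1, E=5, M=0, R=6, X=4, Y=3, Z=8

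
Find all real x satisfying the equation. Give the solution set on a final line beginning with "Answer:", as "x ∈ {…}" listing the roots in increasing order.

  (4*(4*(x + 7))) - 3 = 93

Step 1. [(4*(4*(x + 7))) - 3 = 93] peel the -3: add 3 from each side. So sub: 4*(4*(x + 7)) = 96.
Step 2. [4*(4*(x + 7)) = 96] 4·(inner) — divide through by 4 ⇒ div: 4*(x + 7) = 24.
Step 3. [4*(x + 7) = 24] leading coefficient 4: divide by 4 ⇒ div: x + 7 = 6.
Step 4. [x + 7 = 6] peel the +7: subtract 7 from each side ⇒ sub: x = -1.

Answer: x ∈ {-1}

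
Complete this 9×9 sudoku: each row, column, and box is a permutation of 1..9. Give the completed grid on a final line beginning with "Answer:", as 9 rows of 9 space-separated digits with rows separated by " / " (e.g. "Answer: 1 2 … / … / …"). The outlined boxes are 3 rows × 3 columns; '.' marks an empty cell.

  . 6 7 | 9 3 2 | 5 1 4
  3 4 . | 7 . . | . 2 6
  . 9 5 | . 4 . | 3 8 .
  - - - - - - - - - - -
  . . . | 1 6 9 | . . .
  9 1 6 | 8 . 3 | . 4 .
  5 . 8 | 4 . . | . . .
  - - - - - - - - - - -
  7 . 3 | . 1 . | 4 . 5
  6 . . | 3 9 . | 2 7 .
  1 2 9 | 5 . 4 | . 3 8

Step 1. [r5c7∈{7}] r5c7 is down to just 7. So r5c7=7.
Step 2. [r6c9∈{1,2,3,9}] col 9 places 9 nowhere but r6c9 ⇒ r6c9=9.
Step 3. [r4c3∈{2,4}] across col 3, 2 lands solely at r4c3. So r4c3=2.
Step 4. [r8c6∈{8}] r8c6 has the single candidate 8 ⇒ r8c6=8.
Step 5. [r7c6∈{6}] r7c6 has the single candidate 6. So r7c6=6.
Step 6. [r2c6∈{1,5}] in col 6, 5 fits only at r2c6, so r2c6=5.
Step 7. [r6c5∈{2,7}] in row 6, 2 fits only at r6c5. So r6c5=2.
Step 8. [r6c2∈{3,7}] across row 6, 3 lands solely at r6c2. So r6c2=3.
Step 9. [r6c8∈{6}] nothing but 6 survives at r6c8 ⇒ r6c8=6.
Step 10. [r2c5∈{8}] only 8 remains possible at r2c5 ⇒ r2c5=8.
Step 11. [r8c2∈{5}] nothing but 5 survives at r8c2, so r8c2=5.
Step 12. [r3c9∈{7}] r3c9 is down to just 7, so r3c9=7.
Step 13. [r4c2∈{7}] only 7 remains possible at r4c2, so r4c2=7.
Step 14. [r8c9∈{1}] only 1 remains possible at r8c9. So r8c9=1.
Step 15. [r6c7∈{1}] r6c7's peers cover all but 1. So r6c7=1.
Step 16. [r7c8∈{9}] r7c8 is down to just 9, so r7c8=9.
Step 17. [r1c1∈{8}] r1c1's peers cover all but 8. So r1c1=8.
Step 18. [r4c8∈{5}] only 5 remains possible at r4c8. So r4c8=5.
Step 19. [r3c6∈{1}] r3c6 has the single candidate 1. So r3c6=1.
Step 20. [r6c6∈{7}] r6c6 has the single candidate 7 ⇒ r6c6=7.
Step 21. [r3c1∈{2}] only 2 remains possible at r3c1 ⇒ r3c1=2.
Step 22. [r5c9∈{2}] r5c9 is down to just 2 ⇒ r5c9=2.
Step 23. [r3c4∈{6}] only 6 remains possible at r3c4. So r3c4=6.
Step 24. [r4c1∈{4}] only 4 remains possible at r4c1. So r4c1=4.
Step 25. [r8c3∈{4}] only 4 remains possible at r8c3. So r8c3=4.
Step 26. [r9c7∈{6}] r9c7 has the single candidate 6, so r9c7=6.
Step 27. [r4c9∈{3}] r4c9's peers cover all but 3 ⇒ r4c9=3.
Step 28. [r7c4∈{2}] r7c4's peers cover all but 2 ⇒ r7c4=2.
Step 29. [r9c5∈{7}] nothing but 7 survives at r9c5. So r9c5=7.
Step 30. [r7c2∈{8}] r7c2 is down to just 8, so r7c2=8.
Step 31. [r4c7∈{8}] r4c7 has the single candidate 8, so r4c7=8.
Step 32. [r2c3∈{1}] nothing but 1 survives at r2c3. So r2c3=1.
Step 33. [r2c7∈{9}] r2c7's peers cover all but 9 ⇒ r2c7=9.
Step 34. [r5c5∈{5}] r5c5 is down to just 5. So r5c5=5.

Answer: 8 6 7 9 3 2 5 1 4 / 3 4 1 7 8 5 9 2 6 / 2 9 5 6 4 1 3 8 7 / 4 7 2 1 6 9 8 5 3 / 9 1 6 8 5 3 7 4 2 / 5 3 8 4 2 7 1 6 9 / 7 8 3 2 1 6 4 9 5 / 6 5 4 3 9 8 2 7 1 / 1 2 9 5 7 4 6 3 8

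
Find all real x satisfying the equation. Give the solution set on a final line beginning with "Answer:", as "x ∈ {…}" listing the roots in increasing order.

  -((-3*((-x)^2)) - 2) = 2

Step 1. [-((-3*((-x)^2)) - 2) = 2] LHS negated; negate both sides, so neg: (-3*((-x)^2)) - 2 = -2.
Step 2. [(-3*((-x)^2)) - 2 = -2] -2 is outermost — add 2 both sides, so sub: -3*((-x)^2) = 0.
Step 3. [-3*((-x)^2) = 0] leading coefficient -3: divide by -3, so div: (-x)^2 = 0.
Step 4. [(-x)^2 = 0] LHS squared, RHS 0 ≥ 0: apply √ (±) ⇒ sqrt: -x = 0.
Step 5. [-x = 0] leading − — multiply by −1 ⇒ neg: x = 0.

Answer: x ∈ {0}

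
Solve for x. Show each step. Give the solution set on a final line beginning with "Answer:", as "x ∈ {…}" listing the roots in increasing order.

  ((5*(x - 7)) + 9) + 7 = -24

Step 1. [((5*(x - 7)) + 9) + 7 = -24] subtract 7: x sits inside (… + 7). So sub: (5*(x - 7)) + 9 = -31.
Step 2. [(5*(x - 7)) + 9 = -31] the outer +9 inverts by subtracting 9 ⇒ sub: 5*(x - 7) = -40.
Step 3. [5*(x - 7) = -40] 5 out front; divide by 5, so div: x - 7 = -8.
Step 4. [x - 7 = -8] the outer -7 inverts by adding 7 ⇒ sub: x = -1.

Answer: x ∈ {-1}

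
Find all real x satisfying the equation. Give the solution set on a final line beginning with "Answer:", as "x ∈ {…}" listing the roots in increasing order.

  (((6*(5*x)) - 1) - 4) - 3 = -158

Step 1. [(((6*(5*x)) - 1) - 4) - 3 = -158] the outer -3 inverts by adding 3 ⇒ sub: ((6*(5*x)) - 1) - 4 = -155.
Step 2. [((6*(5*x)) - 1) - 4 = -155] 4 comes off first (add 4), so sub: (6*(5*x)) - 1 = -151.
Step 3. [(6*(5*x)) - 1 = -151] -1 is outermost — add 1 both sides, so sub: 6*(5*x) = -150.
Step 4. [6*(5*x) = -150] divide by the outer 6. So div: 5*x = -25.
Step 5. [5*x = -25] divide by the outer 5 ⇒ div: x = -5.

Answer: x ∈ {-5}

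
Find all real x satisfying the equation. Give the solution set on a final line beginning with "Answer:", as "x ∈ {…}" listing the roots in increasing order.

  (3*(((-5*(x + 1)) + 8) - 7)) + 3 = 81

Step 1. [(3*(((-5*(x + 1)) + 8) - 7)) + 3 = 81] 3 comes off first (subtract 3), so sub: 3*(((-5*(x + 1)) + 8) - 7) = 78.
Step 2. [3*(((-5*(x + 1)) + 8) - 7) = 78] 3 out front; divide by 3, so div: ((-5*(x + 1)) + 8) - 7 = 26.
Step 3. [((-5*(x + 1)) + 8) - 7 = 26] 7 comes off first (add 7) ⇒ sub: (-5*(x + 1)) + 8 = 33.
Step 4. [(-5*(x + 1)) + 8 = 33] +8 is outermost — subtract 8 both sides. So sub: -5*(x + 1) = 25.
Step 5. [-5*(x + 1) = 25] -5·(inner) — divide through by -5. So div: x + 1 = -5.
Step 6. [x + 1 = -5] the outer +1 inverts by subtracting 1, so sub: x = -6.

Answer: x ∈ {-6}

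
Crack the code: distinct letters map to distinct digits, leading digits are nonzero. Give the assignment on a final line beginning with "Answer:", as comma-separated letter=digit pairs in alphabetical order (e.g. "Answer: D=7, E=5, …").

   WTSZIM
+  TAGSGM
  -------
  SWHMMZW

Step 1. [S] S is the leading digit of a 7-digit sum of two 6-digit numbers; the final carry is exactly 1. So S=1.
Step 2. [col 1: M + M ≡ W (mod 10)] column 1 (M + M ≡ W (mod 10), carry-in 0) doesn't pin M yet; pick M=7 and continue ⇒ M=7.
Step 3. [col 1: M + M ≡ W (mod 10)] in column 1 we have M+M≡W with carry-in 0; given M=7 and digits 1,7 already taken and all letters distinct, that pins W to 4 ⇒ W=4.
Step 4. [col 2: I + G ≡ Z (mod 10)] no forcing yet in column 2 (carry-in 1); Z=5 is free and consistent — try it, so Z=5.
Step 5. [col 2: I + G ≡ Z (mod 10)] I=8 is one option consistent with column 2 (I + G ≡ Z (mod 10), carry-in 1) — take it ⇒ I=8.
Step 6. [col 2: I + G ≡ Z (mod 10)] column 2: given I=8, Z=5, carry-in 1, and digits 1,4,5,7,8 already taken and all letters distinct, I+G≡Z (mod 10) forces G=6 ⇒ G=6.
Step 7. [col 5: T + A ≡ H (mod 10)] from column 5 (nothing yet, carry-in 0, digits 1,4,5,6,7,8 already taken and all letters distinct): H must equal 2, so H=2.
Step 8. [col 5: T + A ≡ H (mod 10)] no forcing yet in column 5 (carry-in 0); A=3 is free and consistent — try it. So A=3.
Step 9. [col 5: T + A ≡ H (mod 10)] in column 5 we have T+A≡H with carry-in 0; given A=3, H=2 and digits 1,2,3,4,5,6,7,8 already taken and all letters distinct, that pins T to 9, so T=9.

Answer: A=3, G=6, H=2, I=8, M=7, S=1, T=9, W=4, Z=5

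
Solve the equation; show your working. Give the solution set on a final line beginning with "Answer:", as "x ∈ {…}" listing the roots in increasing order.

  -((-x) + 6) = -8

Step 1. [-((-x) + 6) = -8] LHS negated; negate both sides. So neg: (-x) + 6 = 8.
Step 2. [(-x) + 6 = 8] peel the +6: subtract 6 from each side. So sub: -x = 2.
Step 3. [-x = 2] LHS negated; negate both sides ⇒ neg: x = -2.

Answer: x ∈ {-2}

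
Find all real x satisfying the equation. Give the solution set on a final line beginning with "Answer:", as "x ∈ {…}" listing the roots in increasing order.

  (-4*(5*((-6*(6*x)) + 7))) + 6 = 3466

Step 1. [(-4*(5*((-6*(6*x)) + 7))) + 6 = 3466] +6 is outermost — subtract 6 both sides, so sub: -4*(5*((-6*(6*x)) + 7)) = 3460.
Step 2. [-4*(5*((-6*(6*x)) + 7)) = 3460] -4·(inner) — divide through by -4. So div: 5*((-6*(6*x)) + 7) = -865.
Step 3. [5*((-6*(6*x)) + 7) = -865] 5·(inner) — divide through by 5 ⇒ div: (-6*(6*x)) + 7 = -173.
Step 4. [(-6*(6*x)) + 7 = -173] +7 is outermost — subtract 7 both sides. So sub: -6*(6*x) = -180.
Step 5. [-6*(6*x) = -180] -6 out front; divide by -6. So div: 6*x = 30.
Step 6. [6*x = 30] 6·(inner) — divide through by 6 ⇒ div: x = 5.

Answer: x ∈ {5}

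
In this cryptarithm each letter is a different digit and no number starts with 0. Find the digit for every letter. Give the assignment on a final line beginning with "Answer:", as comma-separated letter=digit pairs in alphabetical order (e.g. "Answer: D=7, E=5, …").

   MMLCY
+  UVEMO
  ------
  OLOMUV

Step 1. [col 1: Y + O ≡ V (mod 10)] no forcing yet in column 1 (carry-in 0); Y=3 is free and consistent — try it. So Y=3.
Step 2. [col 1: Y + O ≡ V (mod 10)] column 1 (Y + O ≡ V (mod 10), carry-in 0) doesn't pin V yet; pick V=4 and continue. So V=4.
Step 3. [col 1: Y + O ≡ V (mod 10)] column 1: given Y=3, V=4, carry-in 0, and digits 3,4 already taken and all letters distinct, Y+O≡V (mod 10) forces O=1 ⇒ O=1.
Step 4. [col 2: C + M ≡ U (mod 10)] column 2 (C + M ≡ U (mod 10), carry-in 0) doesn't pin U yet; pick U=2 and continue ⇒ U=2.
Step 5. [col 2: C + M ≡ U (mod 10)] column 2 (C + M ≡ U (mod 10), carry-in 0) doesn't pin M yet; pick M=7 and continue. So M=7.
Step 6. [col 2: C + M ≡ U (mod 10)] column 2: given M=7, U=2, carry-in 0, and digits 1,2,3,4,7 already taken and all letters distinct, C+M≡U (mod 10) forces C=5 ⇒ C=5.
Step 7. [col 3: L + E ≡ M (mod 10)] column 3 (L + E ≡ M (mod 10), carry-in 1) doesn't pin E yet; pick E=6 and continue, so E=6.
Step 8. [col 3: L + E ≡ M (mod 10)] column 3 reads L+E+carry(1)=M with E=6, M=7; with digits 1,2,3,4,5,6,7 already taken and all letters distinct, the only value for L is 0, so L=0.

Answer: C=5, E=6, L=0, M=7, O=1, U=2, V=4, Y=3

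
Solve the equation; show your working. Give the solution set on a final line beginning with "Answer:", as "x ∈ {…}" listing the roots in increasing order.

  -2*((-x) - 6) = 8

Step 1. [-2*((-x) - 6) = 8] -2 out front; divide by -2. So div: (-x) - 6 = -4.
Step 2. [(-x) - 6 = -4] peel the -6: add 6 from each side. So sub: -x = 2.
Step 3. [-x = 2] LHS negated; negate both sides. So neg: x = -2.

Answer: x ∈ {-2}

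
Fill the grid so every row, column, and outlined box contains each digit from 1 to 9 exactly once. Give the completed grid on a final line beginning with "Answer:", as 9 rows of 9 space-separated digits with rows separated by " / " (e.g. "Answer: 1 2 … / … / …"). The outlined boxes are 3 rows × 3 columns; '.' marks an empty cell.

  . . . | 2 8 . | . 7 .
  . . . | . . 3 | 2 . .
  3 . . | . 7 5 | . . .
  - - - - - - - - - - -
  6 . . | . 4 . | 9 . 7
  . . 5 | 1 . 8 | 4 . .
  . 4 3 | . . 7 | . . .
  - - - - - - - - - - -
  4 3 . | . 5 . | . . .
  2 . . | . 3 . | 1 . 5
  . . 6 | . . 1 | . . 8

Step 1. [r7c3∈{1,7,8,9}] in row 7, 1 fits only at r7c3, so r7c3=1.
Step 2. [r4c6∈{2}] r4c6 has the single candidate 2 ⇒ r4c6=2.
Step 3. [r4c3∈{8}] only 8 remains possible at r4c3 ⇒ r4c3=8.
Step 4. [r2c1∈{1,5,7,8,9}] 8 has one home in col 1: r2c1 ⇒ r2c1=8.
Step 5. [r2c5∈{1,6,9}] across col 5, 1 lands solely at r2c5, so r2c5=1.
Step 6. [r5c2∈{2,7,9}] in box 4, 2 fits only at r5c2, so r5c2=2.
Step 7. [r7c4∈{6,7,8,9}] r7c4 is the only open cell in row 7 admitting 8 ⇒ r7c4=8.
Step 8. [r4c2∈{1}] r4c2 is down to just 1. So r4c2=1.
Step 9. [r6c1∈{9}] only 9 remains possible at r6c1 ⇒ r6c1=9.
Step 10. [r6c5∈{6}] nothing but 6 survives at r6c5, so r6c5=6.
Step 11. [r6c4∈{5}] r6c4 is down to just 5. So r6c4=5.
Step 12. [r1c7∈{3,5,6}] in col 7, 5 fits only at r1c7. So r1c7=5.
Step 13. [r1c9∈{1,3,4,6,9}] row 1 places 3 nowhere but r1c9, so r1c9=3.
Step 14. [r2c2∈{5,6,7,9}] across row 2, 5 lands solely at r2c2 ⇒ r2c2=5.
Step 15. [r5c9∈{6}] r5c9 has the single candidate 6, so r5c9=6.
Step 16. [r2c3∈{4,7,9}] 7 has one home in row 2: r2c3. So r2c3=7.
Step 17. [r8c3∈{9}] r8c3 is down to just 9 ⇒ r8c3=9.
Step 18. [r9c2∈{7}] r9c2's peers cover all but 7 ⇒ r9c2=7.
Step 19. [r6c7∈{8}] nothing but 8 survives at r6c7. So r6c7=8.
Step 20. [r3c7∈{6}] r3c7's peers cover all but 6. So r3c7=6.
Step 21. [r2c4∈{4,6,9}] 6 has one home in row 2: r2c4. So r2c4=6.
Step 22. [r3c2∈{9}] r3c2's peers cover all but 9. So r3c2=9.
Step 23. [r3c4∈{4}] nothing but 4 survives at r3c4, so r3c4=4.
Step 24. [r9c8∈{2,3,4,9}] row 9 places 4 nowhere but r9c8. So r9c8=4.
Step 25. [r8c8∈{6}] r8c8 is down to just 6, so r8c8=6.
Step 26. [r3c9∈{1}] nothing but 1 survives at r3c9. So r3c9=1.
Step 27. [r9c4∈{9}] r9c4 has the single candidate 9 ⇒ r9c4=9.
Step 28. [r6c9∈{2}] nothing but 2 survives at r6c9. So r6c9=2.
Step 29. [r7c9∈{9}] r7c9's peers cover all but 9 ⇒ r7c9=9.
Step 30. [r5c8∈{3}] nothing but 3 survives at r5c8 ⇒ r5c8=3.
Step 31. [r2c8∈{9}] only 9 remains possible at r2c8 ⇒ r2c8=9.
Step 32. [r7c8∈{2}] nothing but 2 survives at r7c8. So r7c8=2.
Step 33. [r7c6∈{6}] r7c6's peers cover all but 6 ⇒ r7c6=6.
Step 34. [r5c1∈{7}] r5c1's peers cover all but 7. So r5c1=7.
Step 35. [r1c3∈{4}] r1c3 has the single candidate 4, so r1c3=4.
Step 36. [r3c3∈{2}] only 2 remains possible at r3c3. So r3c3=2.
Step 37. [r1c1∈{1}] r1c1 is down to just 1, so r1c1=1.
Step 38. [r1c6∈{9}] r1c6's peers cover all but 9, so r1c6=9.
Step 39. [r7c7∈{7}] nothing but 7 survives at r7c7 ⇒ r7c7=7.
Step 40. [r4c4∈{3}] r4c4's peers cover all but 3, so r4c4=3.
Step 41. [r9c1∈{5}] r9c1 has the single candidate 5 ⇒ r9c1=5.
Step 42. [r8c4∈{7}] only 7 remains possible at r8c4. So r8c4=7.
Step 43. [r5c5∈{9}] r5c5's peers cover all but 9. So r5c5=9.
Step 44. [r3c8∈{8}] r3c8 is down to just 8 ⇒ r3c8=8.
Step 45. [r8c6∈{4}] only 4 remains possible at r8c6, so r8c6=4.
Step 46. [r8c2∈{8}] nothing but 8 survives at r8c2 ⇒ r8c2=8.
Step 47. [r9c5∈{2}] r9c5 has the single candidate 2 ⇒ r9c5=2.
Step 48. [r1c2∈{6}] nothing but 6 survives at r1c2 ⇒ r1c2=6.
Step 49. [r6c8∈{1}] nothing but 1 survives at r6c8. So r6c8=1.
Step 50. [r4c8∈{5}] r4c8's peers cover all but 5 ⇒ r4c8=5.
Step 51. [r2c9∈{4}] only 4 remains possible at r2c9 ⇒ r2c9=4.
Step 52. [r9c7∈{3}] r9c7 has the single candidate 3 ⇒ r9c7=3.

Answer: 1 6 4 2 8 9 5 7 3 / 8 5 7 6 1 3 2 9 4 / 3 9 2 4 7 5 6 8 1 / 6 1 8 3 4 2 9 5 7 / 7 2 5 1 9 8 4 3 6 / 9 4 3 5 6 7 8 1 2 / 4 3 1 8 5 6 7 2 9 / 2 8 9 7 3 4 1 6 5 / 5 7 6 9 2 1 3 4 8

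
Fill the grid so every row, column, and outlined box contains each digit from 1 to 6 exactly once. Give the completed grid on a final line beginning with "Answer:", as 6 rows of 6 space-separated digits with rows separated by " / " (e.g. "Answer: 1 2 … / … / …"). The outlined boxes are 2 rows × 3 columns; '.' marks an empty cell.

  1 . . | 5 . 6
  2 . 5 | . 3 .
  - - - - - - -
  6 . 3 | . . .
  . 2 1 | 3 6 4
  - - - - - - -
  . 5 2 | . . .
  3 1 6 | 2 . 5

Step 1. [r3c4∈{1}] nothing but 1 survives at r3c4. So r3c4=1.
Step 2. [r2c4∈{4}] r2c4 has the single candidate 4, so r2c4=4.
Step 3. [r5c5∈{1,4}] in col 5, 1 fits only at r5c5, so r5c5=1.
Step 4. [r1c5∈{2}] r1c5 has the single candidate 2 ⇒ r1c5=2.
Step 5. [r1c2∈{3,4}] 3 has one home in row 1: r1c2. So r1c2=3.
Step 6. [r5c4∈{6}] r5c4 has the single candidate 6 ⇒ r5c4=6.
Step 7. [r5c1∈{4}] nothing but 4 survives at r5c1. So r5c1=4.
Step 8. [r1c3∈{4}] r1c3 has the single candidate 4, so r1c3=4.
Step 9. [r3c6∈{2}] r3c6 is down to just 2 ⇒ r3c6=2.
Step 10. [r3c5∈{5}] only 5 remains possible at r3c5, so r3c5=5.
Step 11. [r6c5∈{4}] r6c5 is down to just 4 ⇒ r6c5=4.
Step 12. [r2c6∈{1}] only 1 remains possible at r2c6, so r2c6=1.
Step 13. [r5c6∈{3}] nothing but 3 survives at r5c6. So r5c6=3.
Step 14. [r4c1∈{5}] nothing but 5 survives at r4c1, so r4c1=5.
Step 15. [r3c2∈{4}] only 4 remains possible at r3c2 ⇒ r3c2=4.
Step 16. [r2c2∈{6}] r2c2's peers cover all but 6 ⇒ r2c2=6.

Answer: 1 3 4 5 2 6 / 2 6 5 4 3 1 / 6 4 3 1 5 2 / 5 2 1 3 6 4 / 4 5 2 6 1 3 / 3 1 6 2 4 5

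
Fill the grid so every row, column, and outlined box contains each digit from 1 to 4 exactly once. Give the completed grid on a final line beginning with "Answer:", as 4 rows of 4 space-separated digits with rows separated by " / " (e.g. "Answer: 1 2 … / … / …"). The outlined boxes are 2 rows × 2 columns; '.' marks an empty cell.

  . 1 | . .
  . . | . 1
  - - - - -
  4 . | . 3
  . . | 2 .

Step 1. [r2c2∈{2,3,4}] r2c2 is the only open cell in col 2 admitting 4 ⇒ r2c2=4.
Step 2. [r2c1∈{2,3}] in row 2, 2 fits only at r2c1, so r2c1=2.
Step 3. [r1c1∈{3}] r1c1 has the single candidate 3, so r1c1=3.
Step 4. [r1c3∈{4}] r1c3 is down to just 4. So r1c3=4.
Step 5. [r2c3∈{3}] nothing but 3 survives at r2c3 ⇒ r2c3=3.
Step 6. [r3c3∈{1}] r3c3 has the single candidate 1 ⇒ r3c3=1.
Step 7. [r4c1∈{1}] nothing but 1 survives at r4c1, so r4c1=1.
Step 8. [r4c4∈{4}] nothing but 4 survives at r4c4, so r4c4=4.
Step 9. [r1c4∈{2}] r1c4 has the single candidate 2, so r1c4=2.
Step 10. [r3c2∈{2}] nothing but 2 survives at r3c2 ⇒ r3c2=2.
Step 11. [r4c2∈{3}] only 3 remains possible at r4c2. So r4c2=3.

Answer: 3 1 4 2 / 2 4 3 1 / 4 2 1 3 / 1 3 2 4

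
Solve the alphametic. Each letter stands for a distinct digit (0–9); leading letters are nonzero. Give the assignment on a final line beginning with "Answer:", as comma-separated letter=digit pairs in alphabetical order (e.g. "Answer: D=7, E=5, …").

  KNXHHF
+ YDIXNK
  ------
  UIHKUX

Step 1. [col 1: F + K ≡ X (mod 10)] column 1 (F + K ≡ X (mod 10), carry-in 0) doesn't pin K yet; pick K=5 and continue, so K=5.
Step 2. [col 1: F + K ≡ X (mod 10)] column 1 (F + K ≡ X (mod 10), carry-in 0) doesn't pin F yet; pick F=9 and continue, so F=9.
Step 3. [col 1: F + K ≡ X (mod 10)] column 1: given F=9, K=5, carry-in 0, and digits 5,9 already taken and all letters distinct, F+K≡X (mod 10) forces X=4, so X=4.
Step 4. [col 2: H + N ≡ U (mod 10)] several values work for N in column 2 (H + N ≡ U (mod 10), carry-in 1); try N=6, so N=6.
Step 5. [col 2: H + N ≡ U (mod 10)] column 2 (H + N ≡ U (mod 10), carry-in 1) doesn't pin H yet; pick H=1 and continue. So H=1.
Step 6. [col 2: H + N ≡ U (mod 10)] column 2: given H=1, N=6, carry-in 1, and digits 1,4,5,6,9 already taken and all letters distinct, H+N≡U (mod 10) forces U=8, so U=8.
Step 7. [col 4: X + I ≡ H (mod 10)] column 4: given X=4, H=1, carry-in 0, and digits 1,4,5,6,8,9 already taken and all letters distinct, X+I≡H (mod 10) forces I=7, so I=7.
Step 8. [col 5: N + D ≡ I (mod 10)] column 5 reads N+D+carry(1)=I with N=6, I=7; with digits 1,4,5,6,7,8,9 already taken and all letters distinct, the only value for D is 0, so D=0.
Step 9. [col 6: K + Y ≡ U (mod 10)] from column 6 (K=5, U=8, carry-in 0, digits 0,1,4,5,6,7,8,9 already taken and all letters distinct): Y must equal 3 ⇒ Y=3.

Answer: D=0, F=9, H=1, I=7, K=5, N=6, U=8, X=4, Y=3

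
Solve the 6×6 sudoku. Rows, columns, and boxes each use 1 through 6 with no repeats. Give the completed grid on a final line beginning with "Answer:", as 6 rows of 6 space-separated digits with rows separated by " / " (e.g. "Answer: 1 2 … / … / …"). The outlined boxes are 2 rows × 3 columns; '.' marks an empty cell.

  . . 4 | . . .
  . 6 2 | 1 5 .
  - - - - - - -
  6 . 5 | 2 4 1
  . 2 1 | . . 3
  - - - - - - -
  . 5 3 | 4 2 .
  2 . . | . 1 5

Step 1. [r1c5∈{3,6}] across col 5, 3 lands solely at r1c5. So r1c5=3.
Step 2. [r1c4∈{6}] only 6 remains possible at r1c4. So r1c4=6.
Step 3. [r5c1∈{1}] nothing but 1 survives at r5c1. So r5c1=1.
Step 4. [r6c2∈{4}] r6c2 has the single candidate 4, so r6c2=4.
Step 5. [r1c6∈{2}] r1c6's peers cover all but 2, so r1c6=2.
Step 6. [r1c2∈{1}] nothing but 1 survives at r1c2, so r1c2=1.
Step 7. [r6c4∈{3}] nothing but 3 survives at r6c4 ⇒ r6c4=3.
Step 8. [r6c3∈{6}] r6c3's peers cover all but 6, so r6c3=6.
Step 9. [r2c1∈{3}] nothing but 3 survives at r2c1. So r2c1=3.
Step 10. [r1c1∈{5}] only 5 remains possible at r1c1. So r1c1=5.
Step 11. [r3c2∈{3}] r3c2 is down to just 3 ⇒ r3c2=3.
Step 12. [r4c1∈{4}] r4c1's peers cover all but 4, so r4c1=4.
Step 13. [r4c4∈{5}] r4c4 has the single candidate 5, so r4c4=5.
Step 14. [r2c6∈{4}] only 4 remains possible at r2c6 ⇒ r2c6=4.
Step 15. [r5c6∈{6}] r5c6 is down to just 6 ⇒ r5c6=6.
Step 16. [r4c5∈{6}] r4c5's peers cover all but 6 ⇒ r4c5=6.

Answer: 5 1 4 6 3 2 / 3 6 2 1 5 4 / 6 3 5 2 4 1 / 4 2 1 5 6 3 / 1 5 3 4 2 6 / 2 4 6 3 1 5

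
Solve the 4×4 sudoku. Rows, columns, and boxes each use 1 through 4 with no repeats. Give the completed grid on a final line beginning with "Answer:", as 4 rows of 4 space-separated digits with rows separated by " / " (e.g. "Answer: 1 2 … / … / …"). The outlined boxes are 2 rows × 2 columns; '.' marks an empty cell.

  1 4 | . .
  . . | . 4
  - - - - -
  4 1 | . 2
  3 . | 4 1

Step 1. [r1c4∈{3}] r1c4 is down to just 3 ⇒ r1c4=3.
Step 2. [r2c1∈{2}] r2c1 is down to just 2 ⇒ r2c1=2.
Step 3. [r4c2∈{2}] r4c2 has the single candidate 2. So r4c2=2.
Step 4. [r1c3∈{2}] r1c3's peers cover all but 2 ⇒ r1c3=2.
Step 5. [r2c3∈{1}] nothing but 1 survives at r2c3. So r2c3=1.
Step 6. [r2c2∈{3}] r2c2 is down to just 3, so r2c2=3.
Step 7. [r3c3∈{3}] r3c3 is down to just 3 ⇒ r3c3=3.

Answer: 1 4 2 3 / 2 3 1 4 / 4 1 3 2 / 3 2 4 1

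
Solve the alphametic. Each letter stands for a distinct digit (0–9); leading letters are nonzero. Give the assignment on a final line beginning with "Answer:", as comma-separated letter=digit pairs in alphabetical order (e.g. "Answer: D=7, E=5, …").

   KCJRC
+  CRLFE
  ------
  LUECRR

Step 1. [col 1: C + E ≡ R (mod 10)] several values work for R in column 1 (C + E ≡ R (mod 10), carry-in 0); try R=8. So R=8.
Step 2. [col 1: C + E ≡ R (mod 10)] column 1 (C + E ≡ R (mod 10), carry-in 0) doesn't pin E yet; pick E=3 and continue. So E=3.
Step 3. [L] the sum has 6 digits but both addends have 5; that extra leading digit L is the final carry, namely 1, so L=1.
Step 4. [col 1: C + E ≡ R (mod 10)] in column 1 we have C+E≡R with carry-in 0; given E=3, R=8 and digits 1,3,8 already taken and all letters distinct, that pins C to 5. So C=5.
Step 5. [col 2: R + F ≡ R (mod 10)] column 2: given R=8, carry-in 0, and digits 1,3,5,8 already taken and all letters distinct, R+F≡R (mod 10) forces F=0. So F=0.
Step 6. [col 3: J + L ≡ C (mod 10)] column 3 reads J+L+carry(0)=C with L=1, C=5; with digits 0,1,3,5,8 already taken and all letters distinct, the only value for J is 4. So J=4.
Step 7. [col 5: K + C ≡ U (mod 10)] column 5: given C=5, carry-in 1, and digits 0,1,3,4,5,8 already taken and all letters distinct, K+C≡U (mod 10) forces U=2, so U=2.
Step 8. [col 5: K + C ≡ U (mod 10)] column 5: given C=5, U=2, carry-in 1, and digits 0,1,2,3,4,5,8 already taken and all letters distinct, K+C≡U (mod 10) forces K=6. So K=6.

Answer: C=5, E=3, F=0, J=4, K=6, L=1, R=8, U=2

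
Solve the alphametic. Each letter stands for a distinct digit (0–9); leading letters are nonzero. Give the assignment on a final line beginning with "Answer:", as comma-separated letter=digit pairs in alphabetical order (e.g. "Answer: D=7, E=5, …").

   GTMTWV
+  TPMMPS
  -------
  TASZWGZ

Step 1. [col 1: V + S ≡ Z (mod 10)] no forcing yet in column 1 (carry-in 0); Z=4 is free and consistent — try it. So Z=4.
Step 2. [col 1: V + S ≡ Z (mod 10)] V=8 is one option consistent with column 1 (V + S ≡ Z (mod 10), carry-in 0) — take it ⇒ V=8.
Step 3. [T] T is the leading digit of a 7-digit sum of two 6-digit numbers; the final carry is exactly 1. So T=1.
Step 4. [col 1: V + S ≡ Z (mod 10)] from column 1 (V=8, Z=4, carry-in 0, digits 1,4,8 already taken and all letters distinct): S must equal 6 ⇒ S=6.
Step 5. [col 2: W + P ≡ G (mod 10)] several values work for P in column 2 (W + P ≡ G (mod 10), carry-in 1); try P=5. So P=5.
Step 6. [col 2: W + P ≡ G (mod 10)] several values work for W in column 2 (W + P ≡ G (mod 10), carry-in 1); try W=3 ⇒ W=3.
Step 7. [col 2: W + P ≡ G (mod 10)] column 2 reads W+P+carry(1)=G with W=3, P=5; with digits 1,3,4,5,6,8 already taken and all letters distinct, the only value for G is 9, so G=9.
Step 8. [col 3: T + M ≡ W (mod 10)] from column 3 (T=1, W=3, carry-in 0, digits 1,3,4,5,6,8,9 already taken and all letters distinct): M must equal 2, so M=2.
Step 9. [col 6: G + T ≡ A (mod 10)] in column 6 we have G+T≡A with carry-in 0; given G=9, T=1 and digits 1,2,3,4,5,6,8,9 already taken and all letters distinct, that pins A to 0, so A=0.

Answer: A=0, G=9, M=2, P=5, S=6, T=1, V=8, W=3, Z=4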